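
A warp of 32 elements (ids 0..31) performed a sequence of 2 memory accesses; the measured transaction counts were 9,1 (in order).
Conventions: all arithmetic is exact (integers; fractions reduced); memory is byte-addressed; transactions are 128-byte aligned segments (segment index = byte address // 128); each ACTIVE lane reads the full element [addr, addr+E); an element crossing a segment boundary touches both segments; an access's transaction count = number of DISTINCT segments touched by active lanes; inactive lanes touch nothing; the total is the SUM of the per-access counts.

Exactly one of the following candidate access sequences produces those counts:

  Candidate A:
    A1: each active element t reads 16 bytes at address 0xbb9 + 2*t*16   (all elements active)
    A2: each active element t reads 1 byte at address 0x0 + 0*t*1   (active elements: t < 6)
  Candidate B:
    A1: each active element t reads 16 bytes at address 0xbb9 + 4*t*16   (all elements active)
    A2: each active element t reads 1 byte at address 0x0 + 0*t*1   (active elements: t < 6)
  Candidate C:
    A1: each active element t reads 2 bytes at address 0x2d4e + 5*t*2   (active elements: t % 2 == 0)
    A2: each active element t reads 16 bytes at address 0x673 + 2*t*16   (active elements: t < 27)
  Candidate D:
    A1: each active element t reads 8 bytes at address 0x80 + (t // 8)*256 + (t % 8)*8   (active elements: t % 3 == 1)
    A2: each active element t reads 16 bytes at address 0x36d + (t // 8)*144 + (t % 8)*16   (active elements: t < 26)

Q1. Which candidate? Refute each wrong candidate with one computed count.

B: A1 gives 17 transactions, not 9
C: A1 gives 3 transactions, not 9
D: A1 gives 4 transactions, not 9
A: all counts match (9,1)

Answer: A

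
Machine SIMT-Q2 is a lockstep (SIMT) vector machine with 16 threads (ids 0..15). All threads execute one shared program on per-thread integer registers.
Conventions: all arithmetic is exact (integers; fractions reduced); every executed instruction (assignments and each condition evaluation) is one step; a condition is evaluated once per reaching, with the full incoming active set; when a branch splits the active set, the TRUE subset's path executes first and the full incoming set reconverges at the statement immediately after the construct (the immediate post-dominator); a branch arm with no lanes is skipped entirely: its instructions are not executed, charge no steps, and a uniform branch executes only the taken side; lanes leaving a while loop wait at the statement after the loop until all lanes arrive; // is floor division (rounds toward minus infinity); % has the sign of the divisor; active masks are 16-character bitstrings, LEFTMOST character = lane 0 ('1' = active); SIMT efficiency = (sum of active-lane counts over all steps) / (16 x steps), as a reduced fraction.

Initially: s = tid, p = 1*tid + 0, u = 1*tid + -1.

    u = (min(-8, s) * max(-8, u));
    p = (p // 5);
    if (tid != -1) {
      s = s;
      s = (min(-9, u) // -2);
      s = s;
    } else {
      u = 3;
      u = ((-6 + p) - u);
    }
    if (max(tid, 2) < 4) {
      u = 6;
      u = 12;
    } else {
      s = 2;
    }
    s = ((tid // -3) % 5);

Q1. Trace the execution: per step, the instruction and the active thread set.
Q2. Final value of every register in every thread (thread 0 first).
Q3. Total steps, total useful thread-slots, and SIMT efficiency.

step 0: u <- (min(-8, s) * max(-8, u)) 1111111111111111
step 1: p <- (p // 5)                1111111111111111
step 2: eval (tid != -1)             1111111111111111
step 3: s <- s                       1111111111111111
step 4: s <- (min(-9, u) // -2)      1111111111111111
step 5: s <- s                       1111111111111111
step 6: eval (max(tid, 2) < 4)       1111111111111111
step 7: u <- 6                       1111000000000000
step 8: u <- 12                      1111000000000000
step 9: s <- 2                       0000111111111111
step 10: s <- ((tid // -3) % 5)       1111111111111111

Answer: 11 steps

s: 0,4,4,4,3,3,3,2,2,2,1,1,1,0,0,0
p: 0,0,0,0,0,1,1,1,1,1,2,2,2,2,2,3
u: 12,12,12,12,-24,-32,-40,-48,-56,-64,-72,-80,-88,-96,-104,-112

steps = 11; useful = 148; efficiency = 148/176 = 37/44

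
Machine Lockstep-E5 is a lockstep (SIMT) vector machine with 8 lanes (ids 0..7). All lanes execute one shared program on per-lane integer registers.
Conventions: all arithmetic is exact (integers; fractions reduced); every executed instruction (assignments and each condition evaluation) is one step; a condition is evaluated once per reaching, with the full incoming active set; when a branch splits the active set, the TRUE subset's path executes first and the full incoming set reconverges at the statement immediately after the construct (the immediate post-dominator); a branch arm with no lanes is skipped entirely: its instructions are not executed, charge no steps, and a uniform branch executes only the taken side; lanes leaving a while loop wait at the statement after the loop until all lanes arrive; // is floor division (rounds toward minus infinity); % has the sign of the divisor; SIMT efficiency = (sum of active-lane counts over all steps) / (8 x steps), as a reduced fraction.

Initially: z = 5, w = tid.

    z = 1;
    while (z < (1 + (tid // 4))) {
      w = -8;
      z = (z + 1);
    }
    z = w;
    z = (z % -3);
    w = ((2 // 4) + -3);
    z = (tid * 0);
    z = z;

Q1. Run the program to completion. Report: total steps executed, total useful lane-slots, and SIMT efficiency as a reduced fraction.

Answer: 10 steps, 68 useful, 17/20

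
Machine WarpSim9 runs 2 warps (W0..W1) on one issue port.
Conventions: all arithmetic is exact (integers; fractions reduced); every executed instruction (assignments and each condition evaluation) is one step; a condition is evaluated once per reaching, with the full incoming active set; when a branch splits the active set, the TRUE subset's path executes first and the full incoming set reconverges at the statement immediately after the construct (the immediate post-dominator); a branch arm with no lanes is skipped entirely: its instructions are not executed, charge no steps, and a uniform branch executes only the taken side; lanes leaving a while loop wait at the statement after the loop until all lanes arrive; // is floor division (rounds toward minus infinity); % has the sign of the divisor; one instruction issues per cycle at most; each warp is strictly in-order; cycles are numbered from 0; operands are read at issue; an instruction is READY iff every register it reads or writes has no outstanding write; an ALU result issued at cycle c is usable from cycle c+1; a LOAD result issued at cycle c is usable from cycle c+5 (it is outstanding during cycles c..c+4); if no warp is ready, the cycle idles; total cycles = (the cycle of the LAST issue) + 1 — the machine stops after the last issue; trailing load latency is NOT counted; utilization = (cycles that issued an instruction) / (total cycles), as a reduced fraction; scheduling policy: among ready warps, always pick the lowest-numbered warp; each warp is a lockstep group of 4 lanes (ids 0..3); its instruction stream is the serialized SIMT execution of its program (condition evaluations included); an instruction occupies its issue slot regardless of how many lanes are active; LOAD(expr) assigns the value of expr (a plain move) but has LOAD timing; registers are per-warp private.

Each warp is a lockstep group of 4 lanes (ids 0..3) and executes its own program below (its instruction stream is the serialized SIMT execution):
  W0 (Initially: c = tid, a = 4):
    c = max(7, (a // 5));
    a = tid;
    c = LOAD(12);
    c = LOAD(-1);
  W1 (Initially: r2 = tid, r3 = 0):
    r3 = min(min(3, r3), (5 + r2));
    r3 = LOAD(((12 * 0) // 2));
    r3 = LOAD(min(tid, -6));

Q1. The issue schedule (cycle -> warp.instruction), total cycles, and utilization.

cycle 0: W0.I0
cycle 1: W0.I1
cycle 2: W0.I2
cycle 3: W1.I0
cycle 4: W1.I1
cycle 5: idle
cycle 6: idle
cycle 7: W0.I3
cycle 8: idle
cycle 9: W1.I2

Answer: 10 cycles, utilization 7/10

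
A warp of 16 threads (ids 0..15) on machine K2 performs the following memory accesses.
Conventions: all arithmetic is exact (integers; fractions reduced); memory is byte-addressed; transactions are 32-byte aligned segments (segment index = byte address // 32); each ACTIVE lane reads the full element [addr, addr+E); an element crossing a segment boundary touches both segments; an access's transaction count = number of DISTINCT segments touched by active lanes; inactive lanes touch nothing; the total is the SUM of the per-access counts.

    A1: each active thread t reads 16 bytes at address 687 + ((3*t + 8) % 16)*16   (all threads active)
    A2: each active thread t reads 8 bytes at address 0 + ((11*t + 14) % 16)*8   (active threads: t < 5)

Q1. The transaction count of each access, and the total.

A1: 9 transactions
A2: 3 transactions

Answer: 9,3; total 12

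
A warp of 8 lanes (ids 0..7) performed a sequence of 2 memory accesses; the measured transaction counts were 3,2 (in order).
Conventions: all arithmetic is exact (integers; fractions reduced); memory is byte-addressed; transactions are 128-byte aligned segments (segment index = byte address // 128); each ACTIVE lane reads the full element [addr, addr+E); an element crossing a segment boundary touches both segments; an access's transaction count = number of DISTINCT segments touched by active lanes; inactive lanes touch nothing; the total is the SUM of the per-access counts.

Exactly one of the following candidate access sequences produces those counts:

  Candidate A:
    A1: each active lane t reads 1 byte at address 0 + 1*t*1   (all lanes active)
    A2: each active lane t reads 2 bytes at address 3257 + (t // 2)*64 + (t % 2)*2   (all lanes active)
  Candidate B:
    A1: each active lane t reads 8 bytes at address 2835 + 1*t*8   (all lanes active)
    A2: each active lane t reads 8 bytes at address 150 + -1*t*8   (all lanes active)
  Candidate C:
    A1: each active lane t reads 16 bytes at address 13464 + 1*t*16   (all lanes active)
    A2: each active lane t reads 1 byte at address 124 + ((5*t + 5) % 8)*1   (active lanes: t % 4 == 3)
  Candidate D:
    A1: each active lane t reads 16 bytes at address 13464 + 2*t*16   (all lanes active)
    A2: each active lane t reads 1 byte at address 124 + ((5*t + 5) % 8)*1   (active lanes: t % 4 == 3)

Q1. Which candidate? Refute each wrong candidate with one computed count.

A: A1 gives 1 transaction, not 3
B: A1 gives 1 transaction, not 3
C: A1 gives 2 transactions, not 3
D: all counts match (3,2)

Answer: D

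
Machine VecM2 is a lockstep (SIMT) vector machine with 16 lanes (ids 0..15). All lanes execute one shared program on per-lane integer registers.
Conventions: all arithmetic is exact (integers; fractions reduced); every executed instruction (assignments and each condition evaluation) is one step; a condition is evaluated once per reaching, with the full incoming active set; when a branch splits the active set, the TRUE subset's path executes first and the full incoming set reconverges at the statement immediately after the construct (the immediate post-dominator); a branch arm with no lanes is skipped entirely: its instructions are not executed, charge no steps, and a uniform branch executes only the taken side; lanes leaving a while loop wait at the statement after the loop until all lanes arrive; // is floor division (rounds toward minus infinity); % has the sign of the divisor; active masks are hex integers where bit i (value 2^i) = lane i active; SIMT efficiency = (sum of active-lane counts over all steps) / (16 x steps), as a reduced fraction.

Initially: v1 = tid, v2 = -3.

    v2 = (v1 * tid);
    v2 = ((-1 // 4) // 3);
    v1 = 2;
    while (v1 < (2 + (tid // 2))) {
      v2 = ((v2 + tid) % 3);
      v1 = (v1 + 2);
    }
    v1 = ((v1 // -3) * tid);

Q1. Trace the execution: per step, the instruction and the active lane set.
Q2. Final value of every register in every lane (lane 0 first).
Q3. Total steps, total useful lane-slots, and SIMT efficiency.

step 0: v2 <- (v1 * tid)             0xffff
step 1: v2 <- ((-1 // 4) // 3)       0xffff
step 2: v1 <- 2                      0xffff
step 3: eval (v1 < (2 + (tid // 2))) 0xffff
step 4: v2 <- ((v2 + tid) % 3)       0xfffc
step 5: v1 <- (v1 + 2)               0xfffc
step 6: eval (v1 < (2 + (tid // 2))) 0xfffc
step 7: v2 <- ((v2 + tid) % 3)       0xffc0
step 8: v1 <- (v1 + 2)               0xffc0
step 9: eval (v1 < (2 + (tid // 2))) 0xffc0
step 10: v2 <- ((v2 + tid) % 3)       0xfc00
step 11: v1 <- (v1 + 2)               0xfc00
step 12: eval (v1 < (2 + (tid // 2))) 0xfc00
step 13: v2 <- ((v2 + tid) % 3)       0xc000
step 14: v1 <- (v1 + 2)               0xc000
step 15: eval (v1 < (2 + (tid // 2))) 0xc000
step 16: v1 <- ((v1 // -3) * tid)     0xffff

Answer: 17 steps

v1: 0,-1,-4,-6,-8,-10,-12,-14,-16,-18,-30,-33,-36,-39,-56,-60
v2: -1,-1,1,2,0,1,2,1,0,2,2,2,2,2,1,2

steps = 17; useful = 176; efficiency = 176/272 = 11/17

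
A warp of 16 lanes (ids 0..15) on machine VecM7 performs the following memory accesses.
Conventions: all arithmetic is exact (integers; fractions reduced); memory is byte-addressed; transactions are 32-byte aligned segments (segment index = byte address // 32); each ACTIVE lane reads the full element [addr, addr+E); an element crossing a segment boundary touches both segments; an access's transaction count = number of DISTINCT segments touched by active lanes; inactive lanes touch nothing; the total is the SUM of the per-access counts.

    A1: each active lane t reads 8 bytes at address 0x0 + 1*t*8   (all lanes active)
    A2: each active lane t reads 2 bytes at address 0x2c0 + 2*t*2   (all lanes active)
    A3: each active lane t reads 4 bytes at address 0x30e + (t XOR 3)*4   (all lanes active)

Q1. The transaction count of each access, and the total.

A1: 4 transactions
A2: 2 transactions
A3: 3 transactions

Answer: 4,2,3; total 9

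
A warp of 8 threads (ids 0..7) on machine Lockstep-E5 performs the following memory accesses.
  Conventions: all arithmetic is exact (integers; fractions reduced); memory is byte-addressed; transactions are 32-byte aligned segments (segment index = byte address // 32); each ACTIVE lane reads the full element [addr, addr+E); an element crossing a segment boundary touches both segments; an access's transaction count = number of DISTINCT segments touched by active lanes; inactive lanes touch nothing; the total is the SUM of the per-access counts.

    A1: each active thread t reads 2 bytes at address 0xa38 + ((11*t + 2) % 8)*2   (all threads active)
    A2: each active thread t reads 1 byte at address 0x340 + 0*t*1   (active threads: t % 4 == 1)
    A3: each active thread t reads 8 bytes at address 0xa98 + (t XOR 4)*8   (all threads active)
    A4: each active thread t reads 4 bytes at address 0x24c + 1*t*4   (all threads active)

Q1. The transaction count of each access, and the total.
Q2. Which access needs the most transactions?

A1: 2 transactions
A2: 1 transaction
A3: 3 transactions
A4: 2 transactions

Answer: 2,1,3,2; total 8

Answer: A3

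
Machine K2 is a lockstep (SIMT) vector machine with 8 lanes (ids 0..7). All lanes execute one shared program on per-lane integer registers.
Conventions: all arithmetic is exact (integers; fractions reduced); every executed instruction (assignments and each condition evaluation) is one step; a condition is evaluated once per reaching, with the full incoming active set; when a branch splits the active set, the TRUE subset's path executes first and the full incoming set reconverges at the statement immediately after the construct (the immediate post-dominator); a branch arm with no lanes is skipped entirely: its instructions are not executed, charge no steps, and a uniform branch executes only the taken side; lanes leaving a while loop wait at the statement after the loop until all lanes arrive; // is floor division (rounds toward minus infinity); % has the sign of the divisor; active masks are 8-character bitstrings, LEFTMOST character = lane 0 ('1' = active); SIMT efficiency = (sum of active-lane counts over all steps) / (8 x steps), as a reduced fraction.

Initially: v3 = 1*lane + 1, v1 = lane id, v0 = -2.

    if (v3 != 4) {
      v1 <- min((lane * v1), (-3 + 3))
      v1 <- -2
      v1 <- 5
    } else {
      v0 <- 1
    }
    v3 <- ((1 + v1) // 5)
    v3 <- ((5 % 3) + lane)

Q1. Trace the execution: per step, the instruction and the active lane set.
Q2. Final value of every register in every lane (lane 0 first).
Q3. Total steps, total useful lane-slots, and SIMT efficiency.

step 0: eval (v3 != 4)               11111111
step 1: v1 <- min((lane * v1), (-3 + 3)) 11101111
step 2: v1 <- -2                     11101111
step 3: v1 <- 5                      11101111
step 4: v0 <- 1                      00010000
step 5: v3 <- ((1 + v1) // 5)        11111111
step 6: v3 <- ((5 % 3) + lane)       11111111

Answer: 7 steps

v3: 2,3,4,5,6,7,8,9
v1: 5,5,5,3,5,5,5,5
v0: -2,-2,-2,1,-2,-2,-2,-2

steps = 7; useful = 46; efficiency = 46/56 = 23/28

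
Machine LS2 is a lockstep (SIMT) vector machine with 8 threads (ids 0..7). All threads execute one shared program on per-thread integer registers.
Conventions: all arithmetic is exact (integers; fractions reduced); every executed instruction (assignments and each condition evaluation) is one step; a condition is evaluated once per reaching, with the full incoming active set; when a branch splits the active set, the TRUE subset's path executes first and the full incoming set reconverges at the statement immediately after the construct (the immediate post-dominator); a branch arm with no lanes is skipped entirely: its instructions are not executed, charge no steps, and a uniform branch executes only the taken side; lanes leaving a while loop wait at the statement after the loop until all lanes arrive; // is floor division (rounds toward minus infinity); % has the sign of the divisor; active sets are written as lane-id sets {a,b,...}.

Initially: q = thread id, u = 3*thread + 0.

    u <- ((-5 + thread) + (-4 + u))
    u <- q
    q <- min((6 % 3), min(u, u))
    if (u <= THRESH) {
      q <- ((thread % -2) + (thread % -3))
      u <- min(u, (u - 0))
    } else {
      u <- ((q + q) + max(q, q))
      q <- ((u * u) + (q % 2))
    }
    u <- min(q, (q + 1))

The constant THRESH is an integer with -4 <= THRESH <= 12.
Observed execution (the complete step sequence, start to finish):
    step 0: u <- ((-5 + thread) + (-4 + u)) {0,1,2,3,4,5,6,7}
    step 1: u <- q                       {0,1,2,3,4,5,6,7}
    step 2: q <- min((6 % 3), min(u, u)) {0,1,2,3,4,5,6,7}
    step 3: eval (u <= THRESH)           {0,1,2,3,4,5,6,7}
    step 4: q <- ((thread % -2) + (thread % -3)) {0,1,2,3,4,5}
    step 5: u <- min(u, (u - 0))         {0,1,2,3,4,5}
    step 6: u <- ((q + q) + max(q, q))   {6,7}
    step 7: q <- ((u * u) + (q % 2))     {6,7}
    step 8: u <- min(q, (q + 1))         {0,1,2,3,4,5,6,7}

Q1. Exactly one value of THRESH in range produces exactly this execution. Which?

Answer: THRESH = 5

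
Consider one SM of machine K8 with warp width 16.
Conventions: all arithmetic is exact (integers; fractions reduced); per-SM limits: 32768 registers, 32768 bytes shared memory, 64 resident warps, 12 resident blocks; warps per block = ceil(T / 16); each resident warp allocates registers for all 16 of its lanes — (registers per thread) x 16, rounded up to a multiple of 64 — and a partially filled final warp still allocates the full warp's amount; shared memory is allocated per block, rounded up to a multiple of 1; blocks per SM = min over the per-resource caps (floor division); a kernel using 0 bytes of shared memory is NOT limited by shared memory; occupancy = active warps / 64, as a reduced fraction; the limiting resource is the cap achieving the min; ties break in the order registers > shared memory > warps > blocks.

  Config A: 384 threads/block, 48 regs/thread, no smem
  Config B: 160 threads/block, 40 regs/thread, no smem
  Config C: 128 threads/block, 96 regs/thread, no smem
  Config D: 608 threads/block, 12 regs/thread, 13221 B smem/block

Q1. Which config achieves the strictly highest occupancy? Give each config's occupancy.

occupancies: A 3/8, B 25/32, C 1/4, D 19/32

Answer: B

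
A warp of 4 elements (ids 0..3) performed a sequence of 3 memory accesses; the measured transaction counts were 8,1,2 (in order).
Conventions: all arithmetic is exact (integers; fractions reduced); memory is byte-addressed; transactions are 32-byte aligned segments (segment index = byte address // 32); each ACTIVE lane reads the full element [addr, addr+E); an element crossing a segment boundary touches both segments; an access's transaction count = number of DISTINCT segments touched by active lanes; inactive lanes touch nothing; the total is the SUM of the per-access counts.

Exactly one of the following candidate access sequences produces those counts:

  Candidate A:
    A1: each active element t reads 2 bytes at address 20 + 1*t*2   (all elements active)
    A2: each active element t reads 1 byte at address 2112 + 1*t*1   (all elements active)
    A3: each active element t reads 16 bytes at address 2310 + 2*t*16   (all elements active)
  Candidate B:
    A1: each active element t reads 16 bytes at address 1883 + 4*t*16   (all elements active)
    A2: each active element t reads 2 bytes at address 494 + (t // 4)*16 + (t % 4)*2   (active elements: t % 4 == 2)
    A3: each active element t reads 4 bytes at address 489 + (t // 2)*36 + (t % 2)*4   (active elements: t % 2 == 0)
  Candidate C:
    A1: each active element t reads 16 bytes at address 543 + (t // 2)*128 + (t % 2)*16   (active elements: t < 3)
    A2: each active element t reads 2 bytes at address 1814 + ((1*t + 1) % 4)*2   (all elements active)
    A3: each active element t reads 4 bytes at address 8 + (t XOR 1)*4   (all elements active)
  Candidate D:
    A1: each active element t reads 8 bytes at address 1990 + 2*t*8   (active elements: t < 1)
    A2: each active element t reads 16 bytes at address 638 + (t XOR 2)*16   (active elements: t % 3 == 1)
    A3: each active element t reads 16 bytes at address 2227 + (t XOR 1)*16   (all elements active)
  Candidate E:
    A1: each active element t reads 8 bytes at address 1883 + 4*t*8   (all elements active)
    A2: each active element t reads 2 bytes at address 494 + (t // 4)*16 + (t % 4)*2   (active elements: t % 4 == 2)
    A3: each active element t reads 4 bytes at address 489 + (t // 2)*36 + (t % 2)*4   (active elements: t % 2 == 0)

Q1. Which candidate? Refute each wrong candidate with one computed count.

A: A1 gives 1 transaction, not 8
C: A1 gives 4 transactions, not 8
D: A1 gives 1 transaction, not 8
E: A1 gives 5 transactions, not 8
B: all counts match (8,1,2)

Answer: B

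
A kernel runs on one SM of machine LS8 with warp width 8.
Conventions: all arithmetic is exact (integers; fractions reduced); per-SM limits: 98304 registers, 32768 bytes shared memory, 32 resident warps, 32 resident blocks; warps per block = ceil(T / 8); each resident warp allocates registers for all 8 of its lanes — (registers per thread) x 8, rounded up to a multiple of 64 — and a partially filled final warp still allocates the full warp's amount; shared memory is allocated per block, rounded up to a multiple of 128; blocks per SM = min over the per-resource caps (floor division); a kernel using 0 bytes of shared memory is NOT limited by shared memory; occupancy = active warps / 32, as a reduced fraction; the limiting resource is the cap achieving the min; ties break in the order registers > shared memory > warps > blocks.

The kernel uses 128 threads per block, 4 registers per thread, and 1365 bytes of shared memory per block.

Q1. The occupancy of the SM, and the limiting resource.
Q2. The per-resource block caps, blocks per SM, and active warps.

Answer: occupancy 1, limited by warps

registers: 96 blocks
shared memory: 23 blocks
warps: 2 blocks
blocks: 32 blocks

Answer: 2 blocks, 32 active warps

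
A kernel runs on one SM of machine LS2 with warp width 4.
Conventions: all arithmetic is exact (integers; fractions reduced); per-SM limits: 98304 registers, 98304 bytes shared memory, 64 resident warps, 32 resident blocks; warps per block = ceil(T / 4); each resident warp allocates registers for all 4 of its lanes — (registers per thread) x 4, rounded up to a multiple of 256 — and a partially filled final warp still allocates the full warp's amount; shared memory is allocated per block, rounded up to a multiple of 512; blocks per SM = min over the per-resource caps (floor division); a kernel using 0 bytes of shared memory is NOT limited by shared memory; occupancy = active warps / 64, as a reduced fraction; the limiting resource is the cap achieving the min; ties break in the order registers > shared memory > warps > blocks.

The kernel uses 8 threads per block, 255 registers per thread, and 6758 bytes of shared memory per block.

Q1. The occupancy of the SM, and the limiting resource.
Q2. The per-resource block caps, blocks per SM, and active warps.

Answer: occupancy 13/32, limited by shared memory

registers: 48 blocks
shared memory: 13 blocks
warps: 32 blocks
blocks: 32 blocks

Answer: 13 blocks, 26 active warps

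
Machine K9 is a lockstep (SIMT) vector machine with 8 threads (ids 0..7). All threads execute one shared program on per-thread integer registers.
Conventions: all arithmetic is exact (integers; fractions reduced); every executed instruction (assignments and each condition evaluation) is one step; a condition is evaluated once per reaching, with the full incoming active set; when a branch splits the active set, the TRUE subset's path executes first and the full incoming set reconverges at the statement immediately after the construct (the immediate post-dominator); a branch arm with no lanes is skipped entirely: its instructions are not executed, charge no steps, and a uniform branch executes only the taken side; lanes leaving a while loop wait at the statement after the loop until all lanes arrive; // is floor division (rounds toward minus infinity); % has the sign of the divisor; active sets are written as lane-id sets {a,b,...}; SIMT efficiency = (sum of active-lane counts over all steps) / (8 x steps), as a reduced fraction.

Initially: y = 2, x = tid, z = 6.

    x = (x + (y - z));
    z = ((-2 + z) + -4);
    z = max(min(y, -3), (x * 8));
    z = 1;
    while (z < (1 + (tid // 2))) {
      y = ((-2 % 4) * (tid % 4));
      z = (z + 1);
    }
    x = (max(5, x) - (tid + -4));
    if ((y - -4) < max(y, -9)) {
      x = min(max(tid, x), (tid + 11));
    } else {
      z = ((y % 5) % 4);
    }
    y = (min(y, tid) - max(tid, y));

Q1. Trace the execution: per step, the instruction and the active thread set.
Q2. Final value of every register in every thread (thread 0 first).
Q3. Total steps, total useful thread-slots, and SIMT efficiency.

step 0: x <- (x + (y - z))           {0,1,2,3,4,5,6,7}
step 1: z <- ((-2 + z) + -4)         {0,1,2,3,4,5,6,7}
step 2: z <- max(min(y, -3), (x * 8)) {0,1,2,3,4,5,6,7}
step 3: z <- 1                       {0,1,2,3,4,5,6,7}
step 4: eval (z < (1 + (tid // 2)))  {0,1,2,3,4,5,6,7}
step 5: y <- ((-2 % 4) * (tid % 4))  {2,3,4,5,6,7}
step 6: z <- (z + 1)                 {2,3,4,5,6,7}
step 7: eval (z < (1 + (tid // 2)))  {2,3,4,5,6,7}
step 8: y <- ((-2 % 4) * (tid % 4))  {4,5,6,7}
step 9: z <- (z + 1)                 {4,5,6,7}
step 10: eval (z < (1 + (tid // 2)))  {4,5,6,7}
step 11: y <- ((-2 % 4) * (tid % 4))  {6,7}
step 12: z <- (z + 1)                 {6,7}
step 13: eval (z < (1 + (tid // 2)))  {6,7}
step 14: x <- (max(5, x) - (tid + -4)) {0,1,2,3,4,5,6,7}
step 15: eval ((y - -4) < max(y, -9)) {0,1,2,3,4,5,6,7}
step 16: z <- ((y % 5) % 4)           {0,1,2,3,4,5,6,7}
step 17: y <- (min(y, tid) - max(tid, y)) {0,1,2,3,4,5,6,7}

Answer: 18 steps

y: -2,-1,-2,-3,-4,-3,-2,-1
x: 9,8,7,6,5,4,3,2
z: 2,2,0,1,0,2,0,1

steps = 18; useful = 108; efficiency = 108/144 = 3/4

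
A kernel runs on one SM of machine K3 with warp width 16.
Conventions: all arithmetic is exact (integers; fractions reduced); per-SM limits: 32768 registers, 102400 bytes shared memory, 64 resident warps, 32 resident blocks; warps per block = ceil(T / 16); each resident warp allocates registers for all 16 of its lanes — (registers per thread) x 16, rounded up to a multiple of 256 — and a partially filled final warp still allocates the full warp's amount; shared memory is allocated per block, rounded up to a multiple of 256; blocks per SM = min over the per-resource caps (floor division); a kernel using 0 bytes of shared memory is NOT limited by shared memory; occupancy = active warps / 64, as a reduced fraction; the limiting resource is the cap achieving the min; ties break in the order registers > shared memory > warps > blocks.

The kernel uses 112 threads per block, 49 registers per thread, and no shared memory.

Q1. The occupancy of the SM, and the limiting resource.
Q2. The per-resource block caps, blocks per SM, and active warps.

Answer: occupancy 7/16, limited by registers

registers: 4 blocks
shared memory: no limit (kernel uses none)
warps: 9 blocks
blocks: 32 blocks

Answer: 4 blocks, 28 active warps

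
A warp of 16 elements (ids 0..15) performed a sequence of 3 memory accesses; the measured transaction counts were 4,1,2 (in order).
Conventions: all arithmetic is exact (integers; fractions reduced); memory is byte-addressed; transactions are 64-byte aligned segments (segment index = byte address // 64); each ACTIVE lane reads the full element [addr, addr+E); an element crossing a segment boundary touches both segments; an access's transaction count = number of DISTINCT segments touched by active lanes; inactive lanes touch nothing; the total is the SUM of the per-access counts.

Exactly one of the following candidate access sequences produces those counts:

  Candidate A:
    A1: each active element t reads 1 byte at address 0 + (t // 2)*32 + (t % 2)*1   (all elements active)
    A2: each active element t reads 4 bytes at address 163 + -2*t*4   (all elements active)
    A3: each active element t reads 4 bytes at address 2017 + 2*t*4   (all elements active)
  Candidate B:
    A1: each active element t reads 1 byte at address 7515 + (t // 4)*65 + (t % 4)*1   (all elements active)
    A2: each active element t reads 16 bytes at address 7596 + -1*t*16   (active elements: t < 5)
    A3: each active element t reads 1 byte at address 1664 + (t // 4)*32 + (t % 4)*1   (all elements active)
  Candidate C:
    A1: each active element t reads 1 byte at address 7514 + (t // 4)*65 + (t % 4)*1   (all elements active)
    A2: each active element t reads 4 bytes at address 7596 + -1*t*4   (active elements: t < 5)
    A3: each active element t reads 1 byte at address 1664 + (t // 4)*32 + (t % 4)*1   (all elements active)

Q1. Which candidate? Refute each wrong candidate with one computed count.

A: A2 gives 3 transactions, not 1
B: A2 gives 2 transactions, not 1
C: all counts match (4,1,2)

Answer: C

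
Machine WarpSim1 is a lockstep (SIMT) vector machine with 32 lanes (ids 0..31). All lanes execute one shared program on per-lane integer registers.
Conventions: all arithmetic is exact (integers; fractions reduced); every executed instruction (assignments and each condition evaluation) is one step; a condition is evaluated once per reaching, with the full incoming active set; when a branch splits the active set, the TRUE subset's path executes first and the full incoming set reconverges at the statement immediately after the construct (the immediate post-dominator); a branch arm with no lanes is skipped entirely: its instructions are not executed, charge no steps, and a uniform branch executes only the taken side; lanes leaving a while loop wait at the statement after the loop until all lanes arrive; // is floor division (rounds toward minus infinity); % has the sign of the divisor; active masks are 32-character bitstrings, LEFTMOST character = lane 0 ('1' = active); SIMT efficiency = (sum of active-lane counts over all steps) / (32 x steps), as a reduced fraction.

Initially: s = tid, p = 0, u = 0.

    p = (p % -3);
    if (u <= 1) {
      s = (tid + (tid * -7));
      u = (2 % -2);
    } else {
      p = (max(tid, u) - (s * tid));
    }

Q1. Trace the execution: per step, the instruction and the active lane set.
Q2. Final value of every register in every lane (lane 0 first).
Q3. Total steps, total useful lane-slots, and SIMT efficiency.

step 0: p <- (p % -3)                11111111111111111111111111111111
step 1: eval (u <= 1)                11111111111111111111111111111111
step 2: s <- (tid + (tid * -7))      11111111111111111111111111111111
step 3: u <- (2 % -2)                11111111111111111111111111111111

Answer: 4 steps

s: 0,-6,-12,-18,-24,-30,-36,-42,-48,-54,-60,-66,-72,-78,-84,-90,-96,-102,-108,-114,-120,-126,-132,-138,-144,-150,-156,-162,-168,-174,-180,-186
p: 0,0,0,0,0,0,0,0,0,0,0,0,0,0,0,0,0,0,0,0,0,0,0,0,0,0,0,0,0,0,0,0
u: 0,0,0,0,0,0,0,0,0,0,0,0,0,0,0,0,0,0,0,0,0,0,0,0,0,0,0,0,0,0,0,0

steps = 4; useful = 128; efficiency = 128/128 = 1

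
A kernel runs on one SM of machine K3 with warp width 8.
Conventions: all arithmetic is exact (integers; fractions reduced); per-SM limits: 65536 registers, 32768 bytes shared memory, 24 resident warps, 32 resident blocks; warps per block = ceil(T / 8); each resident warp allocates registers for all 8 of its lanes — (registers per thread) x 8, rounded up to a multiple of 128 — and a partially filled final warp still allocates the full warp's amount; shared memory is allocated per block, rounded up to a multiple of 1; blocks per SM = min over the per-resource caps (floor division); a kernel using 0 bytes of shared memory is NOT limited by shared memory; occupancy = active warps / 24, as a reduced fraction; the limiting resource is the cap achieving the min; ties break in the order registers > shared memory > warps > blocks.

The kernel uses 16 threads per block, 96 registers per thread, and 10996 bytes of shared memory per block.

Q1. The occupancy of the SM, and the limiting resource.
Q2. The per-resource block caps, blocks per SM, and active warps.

Answer: occupancy 1/6, limited by shared memory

registers: 42 blocks
shared memory: 2 blocks
warps: 12 blocks
blocks: 32 blocks

Answer: 2 blocks, 4 active warps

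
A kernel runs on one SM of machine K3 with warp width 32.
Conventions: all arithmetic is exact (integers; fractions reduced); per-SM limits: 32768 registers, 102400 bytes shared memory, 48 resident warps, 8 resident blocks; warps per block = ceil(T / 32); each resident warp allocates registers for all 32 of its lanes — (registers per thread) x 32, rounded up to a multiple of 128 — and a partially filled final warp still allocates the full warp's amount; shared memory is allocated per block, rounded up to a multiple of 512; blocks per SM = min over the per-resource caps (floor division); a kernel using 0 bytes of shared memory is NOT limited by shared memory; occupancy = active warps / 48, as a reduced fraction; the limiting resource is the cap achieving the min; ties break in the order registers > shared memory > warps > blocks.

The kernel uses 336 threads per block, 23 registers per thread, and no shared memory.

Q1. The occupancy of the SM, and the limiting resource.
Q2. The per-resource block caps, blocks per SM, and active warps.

Answer: occupancy 11/16, limited by registers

registers: 3 blocks
shared memory: no limit (kernel uses none)
warps: 4 blocks
blocks: 8 blocks

Answer: 3 blocks, 33 active warps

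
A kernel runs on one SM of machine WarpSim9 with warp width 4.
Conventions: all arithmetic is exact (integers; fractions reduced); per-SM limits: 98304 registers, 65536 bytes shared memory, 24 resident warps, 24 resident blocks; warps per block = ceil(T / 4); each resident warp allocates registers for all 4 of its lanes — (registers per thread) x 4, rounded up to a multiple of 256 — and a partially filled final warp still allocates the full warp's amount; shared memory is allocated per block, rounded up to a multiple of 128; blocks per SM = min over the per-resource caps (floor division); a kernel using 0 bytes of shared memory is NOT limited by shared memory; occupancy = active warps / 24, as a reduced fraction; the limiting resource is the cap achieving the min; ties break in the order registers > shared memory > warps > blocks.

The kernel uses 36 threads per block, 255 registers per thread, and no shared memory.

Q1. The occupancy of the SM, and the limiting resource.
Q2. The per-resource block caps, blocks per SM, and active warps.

Answer: occupancy 3/4, limited by warps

registers: 10 blocks
shared memory: no limit (kernel uses none)
warps: 2 blocks
blocks: 24 blocks

Answer: 2 blocks, 18 active warps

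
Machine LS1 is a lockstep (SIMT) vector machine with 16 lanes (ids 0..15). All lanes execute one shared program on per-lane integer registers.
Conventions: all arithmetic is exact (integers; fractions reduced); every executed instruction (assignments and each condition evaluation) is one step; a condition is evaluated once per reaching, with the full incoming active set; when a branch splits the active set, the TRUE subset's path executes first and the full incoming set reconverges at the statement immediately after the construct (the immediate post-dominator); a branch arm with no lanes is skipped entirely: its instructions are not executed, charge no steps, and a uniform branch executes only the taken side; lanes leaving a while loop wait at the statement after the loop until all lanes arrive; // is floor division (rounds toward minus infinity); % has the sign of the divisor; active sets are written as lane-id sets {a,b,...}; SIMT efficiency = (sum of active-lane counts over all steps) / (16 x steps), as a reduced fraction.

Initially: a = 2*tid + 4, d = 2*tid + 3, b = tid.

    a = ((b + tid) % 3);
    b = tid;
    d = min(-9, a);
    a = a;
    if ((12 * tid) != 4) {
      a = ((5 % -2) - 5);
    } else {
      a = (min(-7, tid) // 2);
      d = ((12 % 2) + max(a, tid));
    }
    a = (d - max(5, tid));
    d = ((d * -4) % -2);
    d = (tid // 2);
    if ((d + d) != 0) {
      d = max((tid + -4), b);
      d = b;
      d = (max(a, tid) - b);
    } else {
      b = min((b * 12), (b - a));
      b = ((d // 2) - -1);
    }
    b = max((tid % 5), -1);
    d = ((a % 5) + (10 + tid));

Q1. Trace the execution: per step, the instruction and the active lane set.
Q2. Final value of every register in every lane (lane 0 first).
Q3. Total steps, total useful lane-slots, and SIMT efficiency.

step 0: a <- ((b + tid) % 3)         {0,1,2,3,4,5,6,7,8,9,10,11,12,13,14,15}
step 1: b <- tid                     {0,1,2,3,4,5,6,7,8,9,10,11,12,13,14,15}
step 2: d <- min(-9, a)              {0,1,2,3,4,5,6,7,8,9,10,11,12,13,14,15}
step 3: a <- a                       {0,1,2,3,4,5,6,7,8,9,10,11,12,13,14,15}
step 4: eval ((12 * tid) != 4)       {0,1,2,3,4,5,6,7,8,9,10,11,12,13,14,15}
step 5: a <- ((5 % -2) - 5)          {0,1,2,3,4,5,6,7,8,9,10,11,12,13,14,15}
step 6: a <- (d - max(5, tid))       {0,1,2,3,4,5,6,7,8,9,10,11,12,13,14,15}
step 7: d <- ((d * -4) % -2)         {0,1,2,3,4,5,6,7,8,9,10,11,12,13,14,15}
step 8: d <- (tid // 2)              {0,1,2,3,4,5,6,7,8,9,10,11,12,13,14,15}
step 9: eval ((d + d) != 0)          {0,1,2,3,4,5,6,7,8,9,10,11,12,13,14,15}
step 10: d <- max((tid + -4), b)      {2,3,4,5,6,7,8,9,10,11,12,13,14,15}
step 11: d <- b                       {2,3,4,5,6,7,8,9,10,11,12,13,14,15}
step 12: d <- (max(a, tid) - b)       {2,3,4,5,6,7,8,9,10,11,12,13,14,15}
step 13: b <- min((b * 12), (b - a))  {0,1}
step 14: b <- ((d // 2) - -1)         {0,1}
step 15: b <- max((tid % 5), -1)      {0,1,2,3,4,5,6,7,8,9,10,11,12,13,14,15}
step 16: d <- ((a % 5) + (10 + tid))  {0,1,2,3,4,5,6,7,8,9,10,11,12,13,14,15}

Answer: 17 steps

a: -14,-14,-14,-14,-14,-14,-15,-16,-17,-18,-19,-20,-21,-22,-23,-24
d: 11,12,13,14,15,16,16,21,21,21,21,21,26,26,26,26
b: 0,1,2,3,4,0,1,2,3,4,0,1,2,3,4,0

steps = 17; useful = 238; efficiency = 238/272 = 7/8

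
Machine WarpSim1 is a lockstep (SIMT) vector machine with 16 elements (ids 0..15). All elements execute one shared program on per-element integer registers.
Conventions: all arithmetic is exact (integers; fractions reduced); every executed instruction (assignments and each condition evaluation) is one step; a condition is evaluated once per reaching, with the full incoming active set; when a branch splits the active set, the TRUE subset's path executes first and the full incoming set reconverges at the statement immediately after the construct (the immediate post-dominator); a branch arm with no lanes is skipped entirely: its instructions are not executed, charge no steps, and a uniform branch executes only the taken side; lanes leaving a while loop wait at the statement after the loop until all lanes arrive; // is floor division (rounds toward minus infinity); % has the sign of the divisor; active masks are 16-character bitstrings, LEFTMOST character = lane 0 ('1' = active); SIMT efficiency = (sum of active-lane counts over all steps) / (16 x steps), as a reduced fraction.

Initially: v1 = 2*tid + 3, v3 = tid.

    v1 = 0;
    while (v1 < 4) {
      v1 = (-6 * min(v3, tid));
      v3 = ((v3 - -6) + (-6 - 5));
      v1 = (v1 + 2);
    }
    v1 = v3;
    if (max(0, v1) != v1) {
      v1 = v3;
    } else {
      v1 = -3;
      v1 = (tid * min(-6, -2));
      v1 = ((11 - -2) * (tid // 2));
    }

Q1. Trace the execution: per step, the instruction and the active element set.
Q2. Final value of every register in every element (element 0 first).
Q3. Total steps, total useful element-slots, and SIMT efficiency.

step 0: v1 <- 0                      1111111111111111
step 1: eval (v1 < 4)                1111111111111111
step 2: v1 <- (-6 * min(v3, tid))    1111111111111111
step 3: v3 <- ((v3 - -6) + (-6 - 5)) 1111111111111111
step 4: v1 <- (v1 + 2)               1111111111111111
step 5: eval (v1 < 4)                1111111111111111
step 6: v1 <- (-6 * min(v3, tid))    1111111111111111
step 7: v3 <- ((v3 - -6) + (-6 - 5)) 1111111111111111
step 8: v1 <- (v1 + 2)               1111111111111111
step 9: eval (v1 < 4)                1111111111111111
step 10: v1 <- (-6 * min(v3, tid))    0000011111111111
step 11: v3 <- ((v3 - -6) + (-6 - 5)) 0000011111111111
step 12: v1 <- (v1 + 2)               0000011111111111
step 13: eval (v1 < 4)                0000011111111111
step 14: v1 <- (-6 * min(v3, tid))    0000000000111111
step 15: v3 <- ((v3 - -6) + (-6 - 5)) 0000000000111111
step 16: v1 <- (v1 + 2)               0000000000111111
step 17: eval (v1 < 4)                0000000000111111
step 18: v1 <- (-6 * min(v3, tid))    0000000000000001
step 19: v3 <- ((v3 - -6) + (-6 - 5)) 0000000000000001
step 20: v1 <- (v1 + 2)               0000000000000001
step 21: eval (v1 < 4)                0000000000000001
step 22: v1 <- v3                     1111111111111111
step 23: eval (max(0, v1) != v1)      1111111111111111
step 24: v1 <- v3                     1111111111111111

Answer: 25 steps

v1: -10,-9,-8,-7,-6,-10,-9,-8,-7,-6,-10,-9,-8,-7,-6,-10
v3: -10,-9,-8,-7,-6,-10,-9,-8,-7,-6,-10,-9,-8,-7,-6,-10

steps = 25; useful = 280; efficiency = 280/400 = 7/10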